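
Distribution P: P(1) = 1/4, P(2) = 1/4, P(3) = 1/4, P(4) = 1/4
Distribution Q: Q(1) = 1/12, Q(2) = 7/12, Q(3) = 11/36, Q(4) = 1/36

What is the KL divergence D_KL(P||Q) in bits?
0.8107 bits

D_KL(P||Q) = Σ P(x) log₂(P(x)/Q(x))

Computing term by term:
  P(1)·log₂(P(1)/Q(1)) = (1/4)·log₂((1/4)/(1/12)) = 0.39624
  P(2)·log₂(P(2)/Q(2)) = (1/4)·log₂((1/4)/(7/12)) = -0.30560
  P(3)·log₂(P(3)/Q(3)) = (1/4)·log₂((1/4)/(11/36)) = -0.07238
  P(4)·log₂(P(4)/Q(4)) = (1/4)·log₂((1/4)/(1/36)) = 0.79248

D_KL(P||Q) = 0.39624 - 0.30560 - 0.07238 + 0.79248 = 0.81074 ≈ 0.8107 bits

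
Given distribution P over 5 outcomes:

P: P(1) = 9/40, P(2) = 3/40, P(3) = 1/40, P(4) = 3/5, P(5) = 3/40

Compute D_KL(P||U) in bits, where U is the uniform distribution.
0.7020 bits

U(i) = 1/5 for all i

D_KL(P||U) = Σ P(x) log₂(P(x) / (1/5))
           = Σ P(x) log₂(P(x)) + log₂(5)
           = log₂(5) - H(P)

H(P) = -Σ P(x) log₂(P(x)):
  -P(1)·log₂(P(1)) = -(9/40)·log₂(9/40) = 0.48420
  -P(2)·log₂(P(2)) = -(3/40)·log₂(3/40) = 0.28027
  -P(3)·log₂(P(3)) = -(1/40)·log₂(1/40) = 0.13305
  -P(4)·log₂(P(4)) = -(3/5)·log₂(3/5) = 0.44218
  -P(5)·log₂(P(5)) = -(3/40)·log₂(3/40) = 0.28027
H(P) = 0.48420 + 0.28027 + 0.13305 + 0.44218 + 0.28027 = 1.61997 bits

log₂(5) = 2.32193 bits

D_KL(P||U) = 2.32193 - 1.61997 = 0.70196 ≈ 0.7020 bits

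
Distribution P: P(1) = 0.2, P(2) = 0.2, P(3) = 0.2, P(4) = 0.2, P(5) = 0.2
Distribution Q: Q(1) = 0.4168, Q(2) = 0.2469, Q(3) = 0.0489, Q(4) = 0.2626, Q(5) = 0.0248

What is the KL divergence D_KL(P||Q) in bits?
0.6575 bits

D_KL(P||Q) = Σ P(x) log₂(P(x)/Q(x))

Computing term by term:
  P(1)·log₂(P(1)/Q(1)) = 0.2·log₂(0.2/0.4168) = -0.21187
  P(2)·log₂(P(2)/Q(2)) = 0.2·log₂(0.2/0.2469) = -0.06079
  P(3)·log₂(P(3)/Q(3)) = 0.2·log₂(0.2/0.0489) = 0.40642
  P(4)·log₂(P(4)/Q(4)) = 0.2·log₂(0.2/0.2626) = -0.07857
  P(5)·log₂(P(5)/Q(5)) = 0.2·log₂(0.2/0.0248) = 0.60232

D_KL(P||Q) = -0.21187 - 0.06079 + 0.40642 - 0.07857 + 0.60232 = 0.65751 ≈ 0.6575 bits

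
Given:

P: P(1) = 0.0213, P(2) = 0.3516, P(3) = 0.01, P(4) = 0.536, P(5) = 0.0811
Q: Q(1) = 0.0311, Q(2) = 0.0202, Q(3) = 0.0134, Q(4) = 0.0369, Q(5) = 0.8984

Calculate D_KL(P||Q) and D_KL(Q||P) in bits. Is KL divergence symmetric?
D_KL(P||Q) = 3.2211 bits, D_KL(Q||P) = 2.9140 bits. No, KL divergence is not symmetric.

D_KL(P||Q) = Σ P(x) log₂(P(x)/Q(x))

Computing term by term:
  P(1)·log₂(P(1)/Q(1)) = 0.0213·log₂(0.0213/0.0311) = -0.01163
  P(2)·log₂(P(2)/Q(2)) = 0.3516·log₂(0.3516/0.0202) = 1.44912
  P(3)·log₂(P(3)/Q(3)) = 0.01·log₂(0.01/0.0134) = -0.00422
  P(4)·log₂(P(4)/Q(4)) = 0.536·log₂(0.536/0.0369) = 2.06925
  P(5)·log₂(P(5)/Q(5)) = 0.0811·log₂(0.0811/0.8984) = -0.28138

D_KL(P||Q) = -0.01163 + 1.44912 - 0.00422 + 2.06925 - 0.28138 = 3.22114 ≈ 3.2211 bits

D_KL(Q||P) = Σ Q(x) log₂(Q(x)/P(x))

Computing term by term:
  Q(1)·log₂(Q(1)/P(1)) = 0.0311·log₂(0.0311/0.0213) = 0.01698
  Q(2)·log₂(Q(2)/P(2)) = 0.0202·log₂(0.0202/0.3516) = -0.08325
  Q(3)·log₂(Q(3)/P(3)) = 0.0134·log₂(0.0134/0.01) = 0.00566
  Q(4)·log₂(Q(4)/P(4)) = 0.0369·log₂(0.0369/0.536) = -0.14245
  Q(5)·log₂(Q(5)/P(5)) = 0.8984·log₂(0.8984/0.0811) = 3.11707

D_KL(Q||P) = 0.01698 - 0.08325 + 0.00566 - 0.14245 + 3.11707 = 2.91401 ≈ 2.9140 bits

These are NOT equal (difference: 0.3071 bits). KL divergence is asymmetric: D_KL(P||Q) ≠ D_KL(Q||P) in general.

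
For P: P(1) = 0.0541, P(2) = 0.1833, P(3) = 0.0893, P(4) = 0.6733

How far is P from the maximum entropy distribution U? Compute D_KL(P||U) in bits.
0.6282 bits

U(i) = 1/4 for all i

D_KL(P||U) = Σ P(x) log₂(P(x) / (1/4))
           = Σ P(x) log₂(P(x)) + log₂(4)
           = log₂(4) - H(P)

H(P) = -Σ P(x) log₂(P(x)):
  -P(1)·log₂(P(1)) = -(0.0541)·log₂(0.0541) = 0.22767
  -P(2)·log₂(P(2)) = -(0.1833)·log₂(0.1833) = 0.44867
  -P(3)·log₂(P(3)) = -(0.0893)·log₂(0.0893) = 0.31123
  -P(4)·log₂(P(4)) = -(0.6733)·log₂(0.6733) = 0.38424
H(P) = 0.22767 + 0.44867 + 0.31123 + 0.38424 = 1.37181 bits

log₂(4) = 2.00000 bits

D_KL(P||U) = 2.00000 - 1.37181 = 0.62819 ≈ 0.6282 bits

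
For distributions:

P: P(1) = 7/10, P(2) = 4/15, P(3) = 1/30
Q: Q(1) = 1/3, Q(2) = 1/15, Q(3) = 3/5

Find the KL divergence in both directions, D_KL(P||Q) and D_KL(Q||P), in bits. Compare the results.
D_KL(P||Q) = 1.1436 bits, D_KL(Q||P) = 2.0118 bits. D_KL(Q||P) is larger than D_KL(P||Q) by 0.8682 bits; the two directions differ.

D_KL(P||Q) = Σ P(x) log₂(P(x)/Q(x))

Computing term by term:
  P(1)·log₂(P(1)/Q(1)) = (7/10)·log₂((7/10)/(1/3)) = 0.74927
  P(2)·log₂(P(2)/Q(2)) = (4/15)·log₂((4/15)/(1/15)) = 0.53333
  P(3)·log₂(P(3)/Q(3)) = (1/30)·log₂((1/30)/(3/5)) = -0.13900

D_KL(P||Q) = 0.74927 + 0.53333 - 0.13900 = 1.14360 ≈ 1.1436 bits

D_KL(Q||P) = Σ Q(x) log₂(Q(x)/P(x))

Computing term by term:
  Q(1)·log₂(Q(1)/P(1)) = (1/3)·log₂((1/3)/(7/10)) = -0.35680
  Q(2)·log₂(Q(2)/P(2)) = (1/15)·log₂((1/15)/(4/15)) = -0.13333
  Q(3)·log₂(Q(3)/P(3)) = (3/5)·log₂((3/5)/(1/30)) = 2.50196

D_KL(Q||P) = -0.35680 - 0.13333 + 2.50196 = 2.01183 ≈ 2.0118 bits

These are NOT equal (difference: 0.8682 bits). KL divergence is asymmetric: D_KL(P||Q) ≠ D_KL(Q||P) in general.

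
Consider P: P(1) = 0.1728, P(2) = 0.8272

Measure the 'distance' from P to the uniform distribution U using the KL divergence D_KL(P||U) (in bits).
0.3359 bits

U(i) = 1/2 for all i

D_KL(P||U) = Σ P(x) log₂(P(x) / (1/2))
           = Σ P(x) log₂(P(x)) + log₂(2)
           = log₂(2) - H(P)

H(P) = -Σ P(x) log₂(P(x)):
  -P(1)·log₂(P(1)) = -(0.1728)·log₂(0.1728) = 0.43767
  -P(2)·log₂(P(2)) = -(0.8272)·log₂(0.8272) = 0.22640
H(P) = 0.43767 + 0.22640 = 0.66407 bits

log₂(2) = 1.00000 bits

D_KL(P||U) = 1.00000 - 0.66407 = 0.33593 ≈ 0.3359 bits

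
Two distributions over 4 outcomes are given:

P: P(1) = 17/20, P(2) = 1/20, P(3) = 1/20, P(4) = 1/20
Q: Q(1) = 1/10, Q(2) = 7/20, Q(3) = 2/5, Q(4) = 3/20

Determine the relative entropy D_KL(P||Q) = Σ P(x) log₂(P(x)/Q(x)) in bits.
2.2547 bits

D_KL(P||Q) = Σ P(x) log₂(P(x)/Q(x))

Computing term by term:
  P(1)·log₂(P(1)/Q(1)) = (17/20)·log₂((17/20)/(1/10)) = 2.62434
  P(2)·log₂(P(2)/Q(2)) = (1/20)·log₂((1/20)/(7/20)) = -0.14037
  P(3)·log₂(P(3)/Q(3)) = (1/20)·log₂((1/20)/(2/5)) = -0.15000
  P(4)·log₂(P(4)/Q(4)) = (1/20)·log₂((1/20)/(3/20)) = -0.07925

D_KL(P||Q) = 2.62434 - 0.14037 - 0.15000 - 0.07925 = 2.25472 ≈ 2.2547 bits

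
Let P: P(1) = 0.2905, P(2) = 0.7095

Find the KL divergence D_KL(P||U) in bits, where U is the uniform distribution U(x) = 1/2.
0.1306 bits

U(i) = 1/2 for all i

D_KL(P||U) = Σ P(x) log₂(P(x) / (1/2))
           = Σ P(x) log₂(P(x)) + log₂(2)
           = log₂(2) - H(P)

H(P) = -Σ P(x) log₂(P(x)):
  -P(1)·log₂(P(1)) = -(0.2905)·log₂(0.2905) = 0.51807
  -P(2)·log₂(P(2)) = -(0.7095)·log₂(0.7095) = 0.35129
H(P) = 0.51807 + 0.35129 = 0.86936 bits

log₂(2) = 1.00000 bits

D_KL(P||U) = 1.00000 - 0.86936 = 0.13064 ≈ 0.1306 bits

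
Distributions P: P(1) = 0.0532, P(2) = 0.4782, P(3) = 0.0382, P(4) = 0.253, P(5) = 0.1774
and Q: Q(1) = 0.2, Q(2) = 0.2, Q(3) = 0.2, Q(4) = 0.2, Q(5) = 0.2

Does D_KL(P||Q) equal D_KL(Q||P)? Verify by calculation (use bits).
D_KL(P||Q) = 0.4636 bits, D_KL(Q||P) = 0.5750 bits. No — D_KL(P||Q) ≠ D_KL(Q||P) for this pair.

D_KL(P||Q) = Σ P(x) log₂(P(x)/Q(x))

Computing term by term:
  P(1)·log₂(P(1)/Q(1)) = 0.0532·log₂(0.0532/0.2) = -0.10164
  P(2)·log₂(P(2)/Q(2)) = 0.4782·log₂(0.4782/0.2) = 0.60139
  P(3)·log₂(P(3)/Q(3)) = 0.0382·log₂(0.0382/0.2) = -0.09124
  P(4)·log₂(P(4)/Q(4)) = 0.253·log₂(0.253/0.2) = 0.08580
  P(5)·log₂(P(5)/Q(5)) = 0.1774·log₂(0.1774/0.2) = -0.03069

D_KL(P||Q) = -0.10164 + 0.60139 - 0.09124 + 0.08580 - 0.03069 = 0.46362 ≈ 0.4636 bits

D_KL(Q||P) = Σ Q(x) log₂(Q(x)/P(x))

Computing term by term:
  Q(1)·log₂(Q(1)/P(1)) = 0.2·log₂(0.2/0.0532) = 0.38210
  Q(2)·log₂(Q(2)/P(2)) = 0.2·log₂(0.2/0.4782) = -0.25152
  Q(3)·log₂(Q(3)/P(3)) = 0.2·log₂(0.2/0.0382) = 0.47767
  Q(4)·log₂(Q(4)/P(4)) = 0.2·log₂(0.2/0.253) = -0.06783
  Q(5)·log₂(Q(5)/P(5)) = 0.2·log₂(0.2/0.1774) = 0.03460

D_KL(Q||P) = 0.38210 - 0.25152 + 0.47767 - 0.06783 + 0.03460 = 0.57502 ≈ 0.5750 bits

These are NOT equal (difference: 0.1114 bits). KL divergence is asymmetric: D_KL(P||Q) ≠ D_KL(Q||P) in general.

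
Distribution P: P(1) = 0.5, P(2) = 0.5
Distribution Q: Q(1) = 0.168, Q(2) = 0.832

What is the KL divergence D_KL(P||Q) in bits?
0.4194 bits

D_KL(P||Q) = Σ P(x) log₂(P(x)/Q(x))

Computing term by term:
  P(1)·log₂(P(1)/Q(1)) = 0.5·log₂(0.5/0.168) = 0.78673
  P(2)·log₂(P(2)/Q(2)) = 0.5·log₂(0.5/0.832) = -0.36733

D_KL(P||Q) = 0.78673 - 0.36733 = 0.41940 ≈ 0.4194 bits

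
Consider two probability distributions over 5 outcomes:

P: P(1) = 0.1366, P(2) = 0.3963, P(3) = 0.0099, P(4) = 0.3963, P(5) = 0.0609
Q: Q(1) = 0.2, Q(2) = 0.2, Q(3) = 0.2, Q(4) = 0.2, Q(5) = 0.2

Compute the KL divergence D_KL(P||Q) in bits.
0.5594 bits

D_KL(P||Q) = Σ P(x) log₂(P(x)/Q(x))

Computing term by term:
  P(1)·log₂(P(1)/Q(1)) = 0.1366·log₂(0.1366/0.2) = -0.07514
  P(2)·log₂(P(2)/Q(2)) = 0.3963·log₂(0.3963/0.2) = 0.39099
  P(3)·log₂(P(3)/Q(3)) = 0.0099·log₂(0.0099/0.2) = -0.04293
  P(4)·log₂(P(4)/Q(4)) = 0.3963·log₂(0.3963/0.2) = 0.39099
  P(5)·log₂(P(5)/Q(5)) = 0.0609·log₂(0.0609/0.2) = -0.10447

D_KL(P||Q) = -0.07514 + 0.39099 - 0.04293 + 0.39099 - 0.10447 = 0.55944 ≈ 0.5594 bits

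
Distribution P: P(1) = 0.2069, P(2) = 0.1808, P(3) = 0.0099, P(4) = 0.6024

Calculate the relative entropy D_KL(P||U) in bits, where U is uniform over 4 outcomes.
0.5772 bits

U(i) = 1/4 for all i

D_KL(P||U) = Σ P(x) log₂(P(x) / (1/4))
           = Σ P(x) log₂(P(x)) + log₂(4)
           = log₂(4) - H(P)

H(P) = -Σ P(x) log₂(P(x)):
  -P(1)·log₂(P(1)) = -(0.2069)·log₂(0.2069) = 0.47028
  -P(2)·log₂(P(2)) = -(0.1808)·log₂(0.1808) = 0.44613
  -P(3)·log₂(P(3)) = -(0.0099)·log₂(0.0099) = 0.06592
  -P(4)·log₂(P(4)) = -(0.6024)·log₂(0.6024) = 0.44048
H(P) = 0.47028 + 0.44613 + 0.06592 + 0.44048 = 1.42281 bits

log₂(4) = 2.00000 bits

D_KL(P||U) = 2.00000 - 1.42281 = 0.57719 ≈ 0.5772 bits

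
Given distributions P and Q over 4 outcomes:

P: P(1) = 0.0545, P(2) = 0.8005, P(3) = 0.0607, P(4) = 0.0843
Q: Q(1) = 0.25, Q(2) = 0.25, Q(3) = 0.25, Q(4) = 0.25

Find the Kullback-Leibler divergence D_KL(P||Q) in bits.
0.9681 bits

D_KL(P||Q) = Σ P(x) log₂(P(x)/Q(x))

Computing term by term:
  P(1)·log₂(P(1)/Q(1)) = 0.0545·log₂(0.0545/0.25) = -0.11977
  P(2)·log₂(P(2)/Q(2)) = 0.8005·log₂(0.8005/0.25) = 1.34402
  P(3)·log₂(P(3)/Q(3)) = 0.0607·log₂(0.0607/0.25) = -0.12396
  P(4)·log₂(P(4)/Q(4)) = 0.0843·log₂(0.0843/0.25) = -0.13221

D_KL(P||Q) = -0.11977 + 1.34402 - 0.12396 - 0.13221 = 0.96808 ≈ 0.9681 bits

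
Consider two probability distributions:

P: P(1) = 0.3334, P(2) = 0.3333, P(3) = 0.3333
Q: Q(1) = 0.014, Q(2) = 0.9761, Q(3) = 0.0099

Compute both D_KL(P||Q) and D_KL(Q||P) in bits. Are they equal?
D_KL(P||Q) = 2.6991 bits, D_KL(Q||P) = 1.3989 bits. No, they are not equal.

D_KL(P||Q) = Σ P(x) log₂(P(x)/Q(x))

Computing term by term:
  P(1)·log₂(P(1)/Q(1)) = 0.3334·log₂(0.3334/0.014) = 1.52489
  P(2)·log₂(P(2)/Q(2)) = 0.3333·log₂(0.3333/0.9761) = -0.51668
  P(3)·log₂(P(3)/Q(3)) = 0.3333·log₂(0.3333/0.0099) = 1.69091

D_KL(P||Q) = 1.52489 - 0.51668 + 1.69091 = 2.69912 ≈ 2.6991 bits

D_KL(Q||P) = Σ Q(x) log₂(Q(x)/P(x))

Computing term by term:
  Q(1)·log₂(Q(1)/P(1)) = 0.014·log₂(0.014/0.3334) = -0.06403
  Q(2)·log₂(Q(2)/P(2)) = 0.9761·log₂(0.9761/0.3333) = 1.51316
  Q(3)·log₂(Q(3)/P(3)) = 0.0099·log₂(0.0099/0.3333) = -0.05023

D_KL(Q||P) = -0.06403 + 1.51316 - 0.05023 = 1.39890 ≈ 1.3989 bits

These are NOT equal (difference: 1.3002 bits). KL divergence is asymmetric: D_KL(P||Q) ≠ D_KL(Q||P) in general.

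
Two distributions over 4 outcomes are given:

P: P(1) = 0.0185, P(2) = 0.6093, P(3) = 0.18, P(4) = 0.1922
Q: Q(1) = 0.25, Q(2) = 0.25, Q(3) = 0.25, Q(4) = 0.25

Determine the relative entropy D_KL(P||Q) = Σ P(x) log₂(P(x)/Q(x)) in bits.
0.5554 bits

D_KL(P||Q) = Σ P(x) log₂(P(x)/Q(x))

Computing term by term:
  P(1)·log₂(P(1)/Q(1)) = 0.0185·log₂(0.0185/0.25) = -0.06949
  P(2)·log₂(P(2)/Q(2)) = 0.6093·log₂(0.6093/0.25) = 0.78309
  P(3)·log₂(P(3)/Q(3)) = 0.18·log₂(0.18/0.25) = -0.08531
  P(4)·log₂(P(4)/Q(4)) = 0.1922·log₂(0.1922/0.25) = -0.07291

D_KL(P||Q) = -0.06949 + 0.78309 - 0.08531 - 0.07291 = 0.55538 ≈ 0.5554 bits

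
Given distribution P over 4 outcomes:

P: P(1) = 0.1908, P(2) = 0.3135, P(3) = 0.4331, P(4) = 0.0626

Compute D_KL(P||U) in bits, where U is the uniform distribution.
0.2463 bits

U(i) = 1/4 for all i

D_KL(P||U) = Σ P(x) log₂(P(x) / (1/4))
           = Σ P(x) log₂(P(x)) + log₂(4)
           = log₂(4) - H(P)

H(P) = -Σ P(x) log₂(P(x)):
  -P(1)·log₂(P(1)) = -(0.1908)·log₂(0.1908) = 0.45599
  -P(2)·log₂(P(2)) = -(0.3135)·log₂(0.3135) = 0.52463
  -P(3)·log₂(P(3)) = -(0.4331)·log₂(0.4331) = 0.52285
  -P(4)·log₂(P(4)) = -(0.0626)·log₂(0.0626) = 0.25026
H(P) = 0.45599 + 0.52463 + 0.52285 + 0.25026 = 1.75373 bits

log₂(4) = 2.00000 bits

D_KL(P||U) = 2.00000 - 1.75373 = 0.24627 ≈ 0.2463 bits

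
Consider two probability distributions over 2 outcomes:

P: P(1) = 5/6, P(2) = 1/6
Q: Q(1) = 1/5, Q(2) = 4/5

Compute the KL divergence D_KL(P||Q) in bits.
1.3386 bits

D_KL(P||Q) = Σ P(x) log₂(P(x)/Q(x))

Computing term by term:
  P(1)·log₂(P(1)/Q(1)) = (5/6)·log₂((5/6)/(1/5)) = 1.71574
  P(2)·log₂(P(2)/Q(2)) = (1/6)·log₂((1/6)/(4/5)) = -0.37717

D_KL(P||Q) = 1.71574 - 0.37717 = 1.33857 ≈ 1.3386 bits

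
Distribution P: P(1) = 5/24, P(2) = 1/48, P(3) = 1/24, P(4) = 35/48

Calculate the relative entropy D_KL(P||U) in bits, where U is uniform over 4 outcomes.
0.8889 bits

U(i) = 1/4 for all i

D_KL(P||U) = Σ P(x) log₂(P(x) / (1/4))
           = Σ P(x) log₂(P(x)) + log₂(4)
           = log₂(4) - H(P)

H(P) = -Σ P(x) log₂(P(x)):
  -P(1)·log₂(P(1)) = -(5/24)·log₂(5/24) = 0.47147
  -P(2)·log₂(P(2)) = -(1/48)·log₂(1/48) = 0.11635
  -P(3)·log₂(P(3)) = -(1/24)·log₂(1/24) = 0.19104
  -P(4)·log₂(P(4)) = -(35/48)·log₂(35/48) = 0.33227
H(P) = 0.47147 + 0.11635 + 0.19104 + 0.33227 = 1.11113 bits

log₂(4) = 2.00000 bits

D_KL(P||U) = 2.00000 - 1.11113 = 0.88887 ≈ 0.8889 bits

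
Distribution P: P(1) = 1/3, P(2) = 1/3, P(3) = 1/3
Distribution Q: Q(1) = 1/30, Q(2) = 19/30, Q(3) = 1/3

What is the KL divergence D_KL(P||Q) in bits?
0.7986 bits

D_KL(P||Q) = Σ P(x) log₂(P(x)/Q(x))

Computing term by term:
  P(1)·log₂(P(1)/Q(1)) = (1/3)·log₂((1/3)/(1/30)) = 1.10731
  P(2)·log₂(P(2)/Q(2)) = (1/3)·log₂((1/3)/(19/30)) = -0.30867
  P(3)·log₂(P(3)/Q(3)) = (1/3)·log₂((1/3)/(1/3)) = 0.00000

D_KL(P||Q) = 1.10731 - 0.30867 + 0.00000 = 0.79864 ≈ 0.7986 bits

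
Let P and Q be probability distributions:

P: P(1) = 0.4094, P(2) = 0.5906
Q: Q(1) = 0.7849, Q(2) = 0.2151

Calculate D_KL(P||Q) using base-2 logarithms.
0.4762 bits

D_KL(P||Q) = Σ P(x) log₂(P(x)/Q(x))

Computing term by term:
  P(1)·log₂(P(1)/Q(1)) = 0.4094·log₂(0.4094/0.7849) = -0.38443
  P(2)·log₂(P(2)/Q(2)) = 0.5906·log₂(0.5906/0.2151) = 0.86061

D_KL(P||Q) = -0.38443 + 0.86061 = 0.47618 ≈ 0.4762 bits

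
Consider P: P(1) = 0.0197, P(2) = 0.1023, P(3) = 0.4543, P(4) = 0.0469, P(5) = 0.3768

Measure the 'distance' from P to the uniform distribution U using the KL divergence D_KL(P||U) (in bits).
0.6191 bits

U(i) = 1/5 for all i

D_KL(P||U) = Σ P(x) log₂(P(x) / (1/5))
           = Σ P(x) log₂(P(x)) + log₂(5)
           = log₂(5) - H(P)

H(P) = -Σ P(x) log₂(P(x)):
  -P(1)·log₂(P(1)) = -(0.0197)·log₂(0.0197) = 0.11161
  -P(2)·log₂(P(2)) = -(0.1023)·log₂(0.1023) = 0.33648
  -P(3)·log₂(P(3)) = -(0.4543)·log₂(0.4543) = 0.51712
  -P(4)·log₂(P(4)) = -(0.0469)·log₂(0.0469) = 0.20703
  -P(5)·log₂(P(5)) = -(0.3768)·log₂(0.3768) = 0.53058
H(P) = 0.11161 + 0.33648 + 0.51712 + 0.20703 + 0.53058 = 1.70282 bits

log₂(5) = 2.32193 bits

D_KL(P||U) = 2.32193 - 1.70282 = 0.61911 ≈ 0.6191 bits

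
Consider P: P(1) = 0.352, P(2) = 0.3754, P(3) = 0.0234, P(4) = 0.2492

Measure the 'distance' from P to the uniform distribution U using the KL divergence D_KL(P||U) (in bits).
0.3128 bits

U(i) = 1/4 for all i

D_KL(P||U) = Σ P(x) log₂(P(x) / (1/4))
           = Σ P(x) log₂(P(x)) + log₂(4)
           = log₂(4) - H(P)

H(P) = -Σ P(x) log₂(P(x)):
  -P(1)·log₂(P(1)) = -(0.352)·log₂(0.352) = 0.53024
  -P(2)·log₂(P(2)) = -(0.3754)·log₂(0.3754) = 0.53063
  -P(3)·log₂(P(3)) = -(0.0234)·log₂(0.0234) = 0.12677
  -P(4)·log₂(P(4)) = -(0.2492)·log₂(0.2492) = 0.49955
H(P) = 0.53024 + 0.53063 + 0.12677 + 0.49955 = 1.68719 bits

log₂(4) = 2.00000 bits

D_KL(P||U) = 2.00000 - 1.68719 = 0.31281 ≈ 0.3128 bits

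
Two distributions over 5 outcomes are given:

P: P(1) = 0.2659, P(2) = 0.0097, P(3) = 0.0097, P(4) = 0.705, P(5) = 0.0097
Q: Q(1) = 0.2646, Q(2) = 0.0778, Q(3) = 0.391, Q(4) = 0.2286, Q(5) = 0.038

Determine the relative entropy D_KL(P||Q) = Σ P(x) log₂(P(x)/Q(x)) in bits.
1.0474 bits

D_KL(P||Q) = Σ P(x) log₂(P(x)/Q(x))

Computing term by term:
  P(1)·log₂(P(1)/Q(1)) = 0.2659·log₂(0.2659/0.2646) = 0.00188
  P(2)·log₂(P(2)/Q(2)) = 0.0097·log₂(0.0097/0.0778) = -0.02914
  P(3)·log₂(P(3)/Q(3)) = 0.0097·log₂(0.0097/0.391) = -0.05173
  P(4)·log₂(P(4)/Q(4)) = 0.705·log₂(0.705/0.2286) = 1.14548
  P(5)·log₂(P(5)/Q(5)) = 0.0097·log₂(0.0097/0.038) = -0.01911

D_KL(P||Q) = 0.00188 - 0.02914 - 0.05173 + 1.14548 - 0.01911 = 1.04738 ≈ 1.0474 bits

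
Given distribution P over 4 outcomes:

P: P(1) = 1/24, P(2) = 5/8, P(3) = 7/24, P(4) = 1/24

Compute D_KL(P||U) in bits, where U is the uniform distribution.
0.6757 bits

U(i) = 1/4 for all i

D_KL(P||U) = Σ P(x) log₂(P(x) / (1/4))
           = Σ P(x) log₂(P(x)) + log₂(4)
           = log₂(4) - H(P)

H(P) = -Σ P(x) log₂(P(x)):
  -P(1)·log₂(P(1)) = -(1/24)·log₂(1/24) = 0.19104
  -P(2)·log₂(P(2)) = -(5/8)·log₂(5/8) = 0.42379
  -P(3)·log₂(P(3)) = -(7/24)·log₂(7/24) = 0.51847
  -P(4)·log₂(P(4)) = -(1/24)·log₂(1/24) = 0.19104
H(P) = 0.19104 + 0.42379 + 0.51847 + 0.19104 = 1.32434 bits

log₂(4) = 2.00000 bits

D_KL(P||U) = 2.00000 - 1.32434 = 0.67566 ≈ 0.6757 bits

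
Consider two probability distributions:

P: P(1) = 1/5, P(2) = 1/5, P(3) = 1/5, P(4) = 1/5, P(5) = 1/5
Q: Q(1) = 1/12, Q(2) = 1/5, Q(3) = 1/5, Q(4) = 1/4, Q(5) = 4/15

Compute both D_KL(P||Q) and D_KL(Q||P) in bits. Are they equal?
D_KL(P||Q) = 0.1052 bits, D_KL(Q||P) = 0.0859 bits. No, they are not equal.

D_KL(P||Q) = Σ P(x) log₂(P(x)/Q(x))

Computing term by term:
  P(1)·log₂(P(1)/Q(1)) = (1/5)·log₂((1/5)/(1/12)) = 0.25261
  P(2)·log₂(P(2)/Q(2)) = (1/5)·log₂((1/5)/(1/5)) = 0.00000
  P(3)·log₂(P(3)/Q(3)) = (1/5)·log₂((1/5)/(1/5)) = 0.00000
  P(4)·log₂(P(4)/Q(4)) = (1/5)·log₂((1/5)/(1/4)) = -0.06439
  P(5)·log₂(P(5)/Q(5)) = (1/5)·log₂((1/5)/(4/15)) = -0.08301

D_KL(P||Q) = 0.25261 + 0.00000 + 0.00000 - 0.06439 - 0.08301 = 0.10521 ≈ 0.1052 bits

D_KL(Q||P) = Σ Q(x) log₂(Q(x)/P(x))

Computing term by term:
  Q(1)·log₂(Q(1)/P(1)) = (1/12)·log₂((1/12)/(1/5)) = -0.10525
  Q(2)·log₂(Q(2)/P(2)) = (1/5)·log₂((1/5)/(1/5)) = 0.00000
  Q(3)·log₂(Q(3)/P(3)) = (1/5)·log₂((1/5)/(1/5)) = 0.00000
  Q(4)·log₂(Q(4)/P(4)) = (1/4)·log₂((1/4)/(1/5)) = 0.08048
  Q(5)·log₂(Q(5)/P(5)) = (4/15)·log₂((4/15)/(1/5)) = 0.11068

D_KL(Q||P) = -0.10525 + 0.00000 + 0.00000 + 0.08048 + 0.11068 = 0.08591 ≈ 0.0859 bits

These are NOT equal (difference: 0.0193 bits). KL divergence is asymmetric: D_KL(P||Q) ≠ D_KL(Q||P) in general.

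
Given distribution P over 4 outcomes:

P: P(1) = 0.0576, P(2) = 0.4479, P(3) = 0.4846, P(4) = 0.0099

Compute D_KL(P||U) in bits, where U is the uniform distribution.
0.6714 bits

U(i) = 1/4 for all i

D_KL(P||U) = Σ P(x) log₂(P(x) / (1/4))
           = Σ P(x) log₂(P(x)) + log₂(4)
           = log₂(4) - H(P)

H(P) = -Σ P(x) log₂(P(x)):
  -P(1)·log₂(P(1)) = -(0.0576)·log₂(0.0576) = 0.23718
  -P(2)·log₂(P(2)) = -(0.4479)·log₂(0.4479) = 0.51900
  -P(3)·log₂(P(3)) = -(0.4846)·log₂(0.4846) = 0.50647
  -P(4)·log₂(P(4)) = -(0.0099)·log₂(0.0099) = 0.06592
H(P) = 0.23718 + 0.51900 + 0.50647 + 0.06592 = 1.32857 bits

log₂(4) = 2.00000 bits

D_KL(P||U) = 2.00000 - 1.32857 = 0.67143 ≈ 0.6714 bits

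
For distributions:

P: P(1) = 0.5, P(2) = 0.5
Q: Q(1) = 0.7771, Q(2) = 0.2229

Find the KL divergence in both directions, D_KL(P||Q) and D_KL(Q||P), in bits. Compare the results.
D_KL(P||Q) = 0.2647 bits, D_KL(Q||P) = 0.2346 bits. D_KL(P||Q) is larger than D_KL(Q||P) by 0.0301 bits; the two directions differ.

D_KL(P||Q) = Σ P(x) log₂(P(x)/Q(x))

Computing term by term:
  P(1)·log₂(P(1)/Q(1)) = 0.5·log₂(0.5/0.7771) = -0.31809
  P(2)·log₂(P(2)/Q(2)) = 0.5·log₂(0.5/0.2229) = 0.58277

D_KL(P||Q) = -0.31809 + 0.58277 = 0.26468 ≈ 0.2647 bits

D_KL(Q||P) = Σ Q(x) log₂(Q(x)/P(x))

Computing term by term:
  Q(1)·log₂(Q(1)/P(1)) = 0.7771·log₂(0.7771/0.5) = 0.49437
  Q(2)·log₂(Q(2)/P(2)) = 0.2229·log₂(0.2229/0.5) = -0.25980

D_KL(Q||P) = 0.49437 - 0.25980 = 0.23457 ≈ 0.2346 bits

These are NOT equal (difference: 0.0301 bits). KL divergence is asymmetric: D_KL(P||Q) ≠ D_KL(Q||P) in general.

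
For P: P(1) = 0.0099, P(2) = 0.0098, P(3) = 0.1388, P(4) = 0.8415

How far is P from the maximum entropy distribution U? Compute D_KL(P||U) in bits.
1.2638 bits

U(i) = 1/4 for all i

D_KL(P||U) = Σ P(x) log₂(P(x) / (1/4))
           = Σ P(x) log₂(P(x)) + log₂(4)
           = log₂(4) - H(P)

H(P) = -Σ P(x) log₂(P(x)):
  -P(1)·log₂(P(1)) = -(0.0099)·log₂(0.0099) = 0.06592
  -P(2)·log₂(P(2)) = -(0.0098)·log₂(0.0098) = 0.06540
  -P(3)·log₂(P(3)) = -(0.1388)·log₂(0.1388) = 0.39543
  -P(4)·log₂(P(4)) = -(0.8415)·log₂(0.8415) = 0.20950
H(P) = 0.06592 + 0.06540 + 0.39543 + 0.20950 = 0.73625 bits

log₂(4) = 2.00000 bits

D_KL(P||U) = 2.00000 - 0.73625 = 1.26375 ≈ 1.2638 bits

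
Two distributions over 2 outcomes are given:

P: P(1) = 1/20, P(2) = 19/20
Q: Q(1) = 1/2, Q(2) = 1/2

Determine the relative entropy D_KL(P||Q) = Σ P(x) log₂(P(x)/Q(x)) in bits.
0.7136 bits

D_KL(P||Q) = Σ P(x) log₂(P(x)/Q(x))

Computing term by term:
  P(1)·log₂(P(1)/Q(1)) = (1/20)·log₂((1/20)/(1/2)) = -0.16610
  P(2)·log₂(P(2)/Q(2)) = (19/20)·log₂((19/20)/(1/2)) = 0.87970

D_KL(P||Q) = -0.16610 + 0.87970 = 0.71360 ≈ 0.7136 bits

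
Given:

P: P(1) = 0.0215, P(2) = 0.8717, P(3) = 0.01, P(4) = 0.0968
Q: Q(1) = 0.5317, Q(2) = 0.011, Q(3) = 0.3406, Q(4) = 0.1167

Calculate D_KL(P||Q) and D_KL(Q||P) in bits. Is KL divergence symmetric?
D_KL(P||Q) = 5.3224 bits, D_KL(Q||P) = 4.1566 bits. No, KL divergence is not symmetric.

D_KL(P||Q) = Σ P(x) log₂(P(x)/Q(x))

Computing term by term:
  P(1)·log₂(P(1)/Q(1)) = 0.0215·log₂(0.0215/0.5317) = -0.09951
  P(2)·log₂(P(2)/Q(2)) = 0.8717·log₂(0.8717/0.011) = 5.49891
  P(3)·log₂(P(3)/Q(3)) = 0.01·log₂(0.01/0.3406) = -0.05090
  P(4)·log₂(P(4)/Q(4)) = 0.0968·log₂(0.0968/0.1167) = -0.02611

D_KL(P||Q) = -0.09951 + 5.49891 - 0.05090 - 0.02611 = 5.32239 ≈ 5.3224 bits

D_KL(Q||P) = Σ Q(x) log₂(Q(x)/P(x))

Computing term by term:
  Q(1)·log₂(Q(1)/P(1)) = 0.5317·log₂(0.5317/0.0215) = 2.46082
  Q(2)·log₂(Q(2)/P(2)) = 0.011·log₂(0.011/0.8717) = -0.06939
  Q(3)·log₂(Q(3)/P(3)) = 0.3406·log₂(0.3406/0.01) = 1.73366
  Q(4)·log₂(Q(4)/P(4)) = 0.1167·log₂(0.1167/0.0968) = 0.03148

D_KL(Q||P) = 2.46082 - 0.06939 + 1.73366 + 0.03148 = 4.15657 ≈ 4.1566 bits

These are NOT equal (difference: 1.1658 bits). KL divergence is asymmetric: D_KL(P||Q) ≠ D_KL(Q||P) in general.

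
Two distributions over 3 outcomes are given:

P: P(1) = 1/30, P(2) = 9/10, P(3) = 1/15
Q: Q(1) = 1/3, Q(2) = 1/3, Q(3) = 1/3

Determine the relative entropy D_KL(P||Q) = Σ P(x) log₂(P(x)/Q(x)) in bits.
1.0241 bits

D_KL(P||Q) = Σ P(x) log₂(P(x)/Q(x))

Computing term by term:
  P(1)·log₂(P(1)/Q(1)) = (1/30)·log₂((1/30)/(1/3)) = -0.11073
  P(2)·log₂(P(2)/Q(2)) = (9/10)·log₂((9/10)/(1/3)) = 1.28966
  P(3)·log₂(P(3)/Q(3)) = (1/15)·log₂((1/15)/(1/3)) = -0.15480

D_KL(P||Q) = -0.11073 + 1.28966 - 0.15480 = 1.02413 ≈ 1.0241 bits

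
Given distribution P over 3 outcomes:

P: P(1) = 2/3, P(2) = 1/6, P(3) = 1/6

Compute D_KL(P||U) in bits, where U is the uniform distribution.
0.3333 bits

U(i) = 1/3 for all i

D_KL(P||U) = Σ P(x) log₂(P(x) / (1/3))
           = Σ P(x) log₂(P(x)) + log₂(3)
           = log₂(3) - H(P)

H(P) = -Σ P(x) log₂(P(x)):
  -P(1)·log₂(P(1)) = -(2/3)·log₂(2/3) = 0.38998
  -P(2)·log₂(P(2)) = -(1/6)·log₂(1/6) = 0.43083
  -P(3)·log₂(P(3)) = -(1/6)·log₂(1/6) = 0.43083
H(P) = 0.38998 + 0.43083 + 0.43083 = 1.25164 bits

log₂(3) = 1.58496 bits

D_KL(P||U) = 1.58496 - 1.25164 = 0.33332 ≈ 0.3333 bits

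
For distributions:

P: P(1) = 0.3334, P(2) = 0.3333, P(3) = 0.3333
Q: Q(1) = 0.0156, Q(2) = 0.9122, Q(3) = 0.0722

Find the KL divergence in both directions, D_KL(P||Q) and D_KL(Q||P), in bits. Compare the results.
D_KL(P||Q) = 1.7242 bits, D_KL(Q||P) = 1.0968 bits. D_KL(P||Q) is larger than D_KL(Q||P) by 0.6274 bits; the two directions differ.

D_KL(P||Q) = Σ P(x) log₂(P(x)/Q(x))

Computing term by term:
  P(1)·log₂(P(1)/Q(1)) = 0.3334·log₂(0.3334/0.0156) = 1.47284
  P(2)·log₂(P(2)/Q(2)) = 0.3333·log₂(0.3333/0.9122) = -0.48413
  P(3)·log₂(P(3)/Q(3)) = 0.3333·log₂(0.3333/0.0722) = 0.73551

D_KL(P||Q) = 1.47284 - 0.48413 + 0.73551 = 1.72422 ≈ 1.7242 bits

D_KL(Q||P) = Σ Q(x) log₂(Q(x)/P(x))

Computing term by term:
  Q(1)·log₂(Q(1)/P(1)) = 0.0156·log₂(0.0156/0.3334) = -0.06892
  Q(2)·log₂(Q(2)/P(2)) = 0.9122·log₂(0.9122/0.3333) = 1.32500
  Q(3)·log₂(Q(3)/P(3)) = 0.0722·log₂(0.0722/0.3333) = -0.15933

D_KL(Q||P) = -0.06892 + 1.32500 - 0.15933 = 1.09675 ≈ 1.0968 bits

These are NOT equal (difference: 0.6274 bits). KL divergence is asymmetric: D_KL(P||Q) ≠ D_KL(Q||P) in general.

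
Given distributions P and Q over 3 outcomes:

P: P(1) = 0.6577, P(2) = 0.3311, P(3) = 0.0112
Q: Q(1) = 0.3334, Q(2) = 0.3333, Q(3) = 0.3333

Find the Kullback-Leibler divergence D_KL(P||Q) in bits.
0.5867 bits

D_KL(P||Q) = Σ P(x) log₂(P(x)/Q(x))

Computing term by term:
  P(1)·log₂(P(1)/Q(1)) = 0.6577·log₂(0.6577/0.3334) = 0.64466
  P(2)·log₂(P(2)/Q(2)) = 0.3311·log₂(0.3311/0.3333) = -0.00316
  P(3)·log₂(P(3)/Q(3)) = 0.0112·log₂(0.0112/0.3333) = -0.05483

D_KL(P||Q) = 0.64466 - 0.00316 - 0.05483 = 0.58667 ≈ 0.5867 bits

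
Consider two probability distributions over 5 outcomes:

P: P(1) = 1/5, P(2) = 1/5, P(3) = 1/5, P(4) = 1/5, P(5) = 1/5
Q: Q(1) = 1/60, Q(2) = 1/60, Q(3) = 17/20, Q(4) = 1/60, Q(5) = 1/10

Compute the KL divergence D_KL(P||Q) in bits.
1.9335 bits

D_KL(P||Q) = Σ P(x) log₂(P(x)/Q(x))

Computing term by term:
  P(1)·log₂(P(1)/Q(1)) = (1/5)·log₂((1/5)/(1/60)) = 0.71699
  P(2)·log₂(P(2)/Q(2)) = (1/5)·log₂((1/5)/(1/60)) = 0.71699
  P(3)·log₂(P(3)/Q(3)) = (1/5)·log₂((1/5)/(17/20)) = -0.41749
  P(4)·log₂(P(4)/Q(4)) = (1/5)·log₂((1/5)/(1/60)) = 0.71699
  P(5)·log₂(P(5)/Q(5)) = (1/5)·log₂((1/5)/(1/10)) = 0.20000

D_KL(P||Q) = 0.71699 + 0.71699 - 0.41749 + 0.71699 + 0.20000 = 1.93348 ≈ 1.9335 bits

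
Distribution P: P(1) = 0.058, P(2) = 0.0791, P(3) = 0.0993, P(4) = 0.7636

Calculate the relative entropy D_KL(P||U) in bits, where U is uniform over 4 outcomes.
0.8442 bits

U(i) = 1/4 for all i

D_KL(P||U) = Σ P(x) log₂(P(x) / (1/4))
           = Σ P(x) log₂(P(x)) + log₂(4)
           = log₂(4) - H(P)

H(P) = -Σ P(x) log₂(P(x)):
  -P(1)·log₂(P(1)) = -(0.058)·log₂(0.058) = 0.23825
  -P(2)·log₂(P(2)) = -(0.0791)·log₂(0.0791) = 0.28952
  -P(3)·log₂(P(3)) = -(0.0993)·log₂(0.0993) = 0.33087
  -P(4)·log₂(P(4)) = -(0.7636)·log₂(0.7636) = 0.29713
H(P) = 0.23825 + 0.28952 + 0.33087 + 0.29713 = 1.15577 bits

log₂(4) = 2.00000 bits

D_KL(P||U) = 2.00000 - 1.15577 = 0.84423 ≈ 0.8442 bits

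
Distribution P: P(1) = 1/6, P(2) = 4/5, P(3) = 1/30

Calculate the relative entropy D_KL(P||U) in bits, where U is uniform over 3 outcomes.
0.7330 bits

U(i) = 1/3 for all i

D_KL(P||U) = Σ P(x) log₂(P(x) / (1/3))
           = Σ P(x) log₂(P(x)) + log₂(3)
           = log₂(3) - H(P)

H(P) = -Σ P(x) log₂(P(x)):
  -P(1)·log₂(P(1)) = -(1/6)·log₂(1/6) = 0.43083
  -P(2)·log₂(P(2)) = -(4/5)·log₂(4/5) = 0.25754
  -P(3)·log₂(P(3)) = -(1/30)·log₂(1/30) = 0.16356
H(P) = 0.43083 + 0.25754 + 0.16356 = 0.85193 bits

log₂(3) = 1.58496 bits

D_KL(P||U) = 1.58496 - 0.85193 = 0.73303 ≈ 0.7330 bits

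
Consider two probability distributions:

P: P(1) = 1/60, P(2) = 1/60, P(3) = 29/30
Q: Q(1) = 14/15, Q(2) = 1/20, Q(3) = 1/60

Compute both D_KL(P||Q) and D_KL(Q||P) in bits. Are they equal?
D_KL(P||Q) = 5.5395 bits, D_KL(Q||P) = 5.4018 bits. No, they are not equal.

D_KL(P||Q) = Σ P(x) log₂(P(x)/Q(x))

Computing term by term:
  P(1)·log₂(P(1)/Q(1)) = (1/60)·log₂((1/60)/(14/15)) = -0.09679
  P(2)·log₂(P(2)/Q(2)) = (1/60)·log₂((1/60)/(1/20)) = -0.02642
  P(3)·log₂(P(3)/Q(3)) = (29/30)·log₂((29/30)/(1/60)) = 5.66271

D_KL(P||Q) = -0.09679 - 0.02642 + 5.66271 = 5.53950 ≈ 5.5395 bits

D_KL(Q||P) = Σ Q(x) log₂(Q(x)/P(x))

Computing term by term:
  Q(1)·log₂(Q(1)/P(1)) = (14/15)·log₂((14/15)/(1/60)) = 5.42020
  Q(2)·log₂(Q(2)/P(2)) = (1/20)·log₂((1/20)/(1/60)) = 0.07925
  Q(3)·log₂(Q(3)/P(3)) = (1/60)·log₂((1/60)/(29/30)) = -0.09763

D_KL(Q||P) = 5.42020 + 0.07925 - 0.09763 = 5.40182 ≈ 5.4018 bits

These are NOT equal (difference: 0.1377 bits). KL divergence is asymmetric: D_KL(P||Q) ≠ D_KL(Q||P) in general.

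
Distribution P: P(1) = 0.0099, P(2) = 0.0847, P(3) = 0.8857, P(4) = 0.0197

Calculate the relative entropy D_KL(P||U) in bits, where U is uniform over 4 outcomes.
1.3657 bits

U(i) = 1/4 for all i

D_KL(P||U) = Σ P(x) log₂(P(x) / (1/4))
           = Σ P(x) log₂(P(x)) + log₂(4)
           = log₂(4) - H(P)

H(P) = -Σ P(x) log₂(P(x)):
  -P(1)·log₂(P(1)) = -(0.0099)·log₂(0.0099) = 0.06592
  -P(2)·log₂(P(2)) = -(0.0847)·log₂(0.0847) = 0.30166
  -P(3)·log₂(P(3)) = -(0.8857)·log₂(0.8857) = 0.15509
  -P(4)·log₂(P(4)) = -(0.0197)·log₂(0.0197) = 0.11161
H(P) = 0.06592 + 0.30166 + 0.15509 + 0.11161 = 0.63428 bits

log₂(4) = 2.00000 bits

D_KL(P||U) = 2.00000 - 0.63428 = 1.36572 ≈ 1.3657 bits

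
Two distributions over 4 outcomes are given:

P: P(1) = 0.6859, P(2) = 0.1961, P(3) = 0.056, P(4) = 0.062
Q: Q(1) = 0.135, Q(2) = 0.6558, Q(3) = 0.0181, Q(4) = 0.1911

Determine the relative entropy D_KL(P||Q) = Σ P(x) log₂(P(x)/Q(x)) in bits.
1.2575 bits

D_KL(P||Q) = Σ P(x) log₂(P(x)/Q(x))

Computing term by term:
  P(1)·log₂(P(1)/Q(1)) = 0.6859·log₂(0.6859/0.135) = 1.60846
  P(2)·log₂(P(2)/Q(2)) = 0.1961·log₂(0.1961/0.6558) = -0.34154
  P(3)·log₂(P(3)/Q(3)) = 0.056·log₂(0.056/0.0181) = 0.09125
  P(4)·log₂(P(4)/Q(4)) = 0.062·log₂(0.062/0.1911) = -0.10069

D_KL(P||Q) = 1.60846 - 0.34154 + 0.09125 - 0.10069 = 1.25748 ≈ 1.2575 bits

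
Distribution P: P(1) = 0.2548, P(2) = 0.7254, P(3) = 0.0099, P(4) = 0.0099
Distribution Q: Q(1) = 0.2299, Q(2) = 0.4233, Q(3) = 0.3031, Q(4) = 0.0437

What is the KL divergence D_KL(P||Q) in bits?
0.5314 bits

D_KL(P||Q) = Σ P(x) log₂(P(x)/Q(x))

Computing term by term:
  P(1)·log₂(P(1)/Q(1)) = 0.2548·log₂(0.2548/0.2299) = 0.03780
  P(2)·log₂(P(2)/Q(2)) = 0.7254·log₂(0.7254/0.4233) = 0.56371
  P(3)·log₂(P(3)/Q(3)) = 0.0099·log₂(0.0099/0.3031) = -0.04887
  P(4)·log₂(P(4)/Q(4)) = 0.0099·log₂(0.0099/0.0437) = -0.02121

D_KL(P||Q) = 0.03780 + 0.56371 - 0.04887 - 0.02121 = 0.53143 ≈ 0.5314 bits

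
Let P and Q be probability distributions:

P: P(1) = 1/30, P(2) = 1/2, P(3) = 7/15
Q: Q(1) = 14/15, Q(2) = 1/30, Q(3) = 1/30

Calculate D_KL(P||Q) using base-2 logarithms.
3.5700 bits

D_KL(P||Q) = Σ P(x) log₂(P(x)/Q(x))

Computing term by term:
  P(1)·log₂(P(1)/Q(1)) = (1/30)·log₂((1/30)/(14/15)) = -0.16025
  P(2)·log₂(P(2)/Q(2)) = (1/2)·log₂((1/2)/(1/30)) = 1.95345
  P(3)·log₂(P(3)/Q(3)) = (7/15)·log₂((7/15)/(1/30)) = 1.77677

D_KL(P||Q) = -0.16025 + 1.95345 + 1.77677 = 3.56997 ≈ 3.5700 bits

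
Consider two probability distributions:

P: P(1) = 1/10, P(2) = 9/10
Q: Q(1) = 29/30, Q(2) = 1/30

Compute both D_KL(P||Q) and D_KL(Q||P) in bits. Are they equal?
D_KL(P||Q) = 3.9521 bits, D_KL(Q||P) = 3.0054 bits. No, they are not equal.

D_KL(P||Q) = Σ P(x) log₂(P(x)/Q(x))

Computing term by term:
  P(1)·log₂(P(1)/Q(1)) = (1/10)·log₂((1/10)/(29/30)) = -0.32730
  P(2)·log₂(P(2)/Q(2)) = (9/10)·log₂((9/10)/(1/30)) = 4.27940

D_KL(P||Q) = -0.32730 + 4.27940 = 3.95210 ≈ 3.9521 bits

D_KL(Q||P) = Σ Q(x) log₂(Q(x)/P(x))

Computing term by term:
  Q(1)·log₂(Q(1)/P(1)) = (29/30)·log₂((29/30)/(1/10)) = 3.16392
  Q(2)·log₂(Q(2)/P(2)) = (1/30)·log₂((1/30)/(9/10)) = -0.15850

D_KL(Q||P) = 3.16392 - 0.15850 = 3.00542 ≈ 3.0054 bits

These are NOT equal (difference: 0.9467 bits). KL divergence is asymmetric: D_KL(P||Q) ≠ D_KL(Q||P) in general.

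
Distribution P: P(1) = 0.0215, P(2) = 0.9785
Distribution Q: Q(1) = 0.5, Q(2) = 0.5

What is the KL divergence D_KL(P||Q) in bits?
0.8502 bits

D_KL(P||Q) = Σ P(x) log₂(P(x)/Q(x))

Computing term by term:
  P(1)·log₂(P(1)/Q(1)) = 0.0215·log₂(0.0215/0.5) = -0.09760
  P(2)·log₂(P(2)/Q(2)) = 0.9785·log₂(0.9785/0.5) = 0.94782

D_KL(P||Q) = -0.09760 + 0.94782 = 0.85022 ≈ 0.8502 bits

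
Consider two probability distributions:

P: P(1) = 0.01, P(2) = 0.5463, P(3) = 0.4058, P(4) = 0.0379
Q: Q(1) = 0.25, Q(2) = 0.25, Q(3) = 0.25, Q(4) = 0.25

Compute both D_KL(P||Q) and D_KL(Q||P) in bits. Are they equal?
D_KL(P||Q) = 0.7501 bits, D_KL(Q||P) = 1.3847 bits. No, they are not equal.

D_KL(P||Q) = Σ P(x) log₂(P(x)/Q(x))

Computing term by term:
  P(1)·log₂(P(1)/Q(1)) = 0.01·log₂(0.01/0.25) = -0.04644
  P(2)·log₂(P(2)/Q(2)) = 0.5463·log₂(0.5463/0.25) = 0.61610
  P(3)·log₂(P(3)/Q(3)) = 0.4058·log₂(0.4058/0.25) = 0.28359
  P(4)·log₂(P(4)/Q(4)) = 0.0379·log₂(0.0379/0.25) = -0.10315

D_KL(P||Q) = -0.04644 + 0.61610 + 0.28359 - 0.10315 = 0.75010 ≈ 0.7501 bits

D_KL(Q||P) = Σ Q(x) log₂(Q(x)/P(x))

Computing term by term:
  Q(1)·log₂(Q(1)/P(1)) = 0.25·log₂(0.25/0.01) = 1.16096
  Q(2)·log₂(Q(2)/P(2)) = 0.25·log₂(0.25/0.5463) = -0.28194
  Q(3)·log₂(Q(3)/P(3)) = 0.25·log₂(0.25/0.4058) = -0.17471
  Q(4)·log₂(Q(4)/P(4)) = 0.25·log₂(0.25/0.0379) = 0.68041

D_KL(Q||P) = 1.16096 - 0.28194 - 0.17471 + 0.68041 = 1.38472 ≈ 1.3847 bits

These are NOT equal (difference: 0.6346 bits). KL divergence is asymmetric: D_KL(P||Q) ≠ D_KL(Q||P) in general.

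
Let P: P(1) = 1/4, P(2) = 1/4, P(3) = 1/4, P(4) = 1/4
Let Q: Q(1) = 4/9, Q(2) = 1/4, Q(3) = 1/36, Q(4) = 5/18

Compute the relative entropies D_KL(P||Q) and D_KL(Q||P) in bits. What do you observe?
D_KL(P||Q) = 0.5470 bits, D_KL(Q||P) = 0.3231 bits. The two directions give different values (D_KL(P||Q) exceeds D_KL(Q||P) by 0.2239 bits): KL divergence is asymmetric.

D_KL(P||Q) = Σ P(x) log₂(P(x)/Q(x))

Computing term by term:
  P(1)·log₂(P(1)/Q(1)) = (1/4)·log₂((1/4)/(4/9)) = -0.20752
  P(2)·log₂(P(2)/Q(2)) = (1/4)·log₂((1/4)/(1/4)) = 0.00000
  P(3)·log₂(P(3)/Q(3)) = (1/4)·log₂((1/4)/(1/36)) = 0.79248
  P(4)·log₂(P(4)/Q(4)) = (1/4)·log₂((1/4)/(5/18)) = -0.03800

D_KL(P||Q) = -0.20752 + 0.00000 + 0.79248 - 0.03800 = 0.54696 ≈ 0.5470 bits

D_KL(Q||P) = Σ Q(x) log₂(Q(x)/P(x))

Computing term by term:
  Q(1)·log₂(Q(1)/P(1)) = (4/9)·log₂((4/9)/(1/4)) = 0.36892
  Q(2)·log₂(Q(2)/P(2)) = (1/4)·log₂((1/4)/(1/4)) = 0.00000
  Q(3)·log₂(Q(3)/P(3)) = (1/36)·log₂((1/36)/(1/4)) = -0.08805
  Q(4)·log₂(Q(4)/P(4)) = (5/18)·log₂((5/18)/(1/4)) = 0.04222

D_KL(Q||P) = 0.36892 + 0.00000 - 0.08805 + 0.04222 = 0.32309 ≈ 0.3231 bits

These are NOT equal (difference: 0.2239 bits). KL divergence is asymmetric: D_KL(P||Q) ≠ D_KL(Q||P) in general.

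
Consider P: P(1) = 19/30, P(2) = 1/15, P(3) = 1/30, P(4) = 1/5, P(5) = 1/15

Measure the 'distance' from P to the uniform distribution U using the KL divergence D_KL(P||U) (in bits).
0.7557 bits

U(i) = 1/5 for all i

D_KL(P||U) = Σ P(x) log₂(P(x) / (1/5))
           = Σ P(x) log₂(P(x)) + log₂(5)
           = log₂(5) - H(P)

H(P) = -Σ P(x) log₂(P(x)):
  -P(1)·log₂(P(1)) = -(19/30)·log₂(19/30) = 0.41734
  -P(2)·log₂(P(2)) = -(1/15)·log₂(1/15) = 0.26046
  -P(3)·log₂(P(3)) = -(1/30)·log₂(1/30) = 0.16356
  -P(4)·log₂(P(4)) = -(1/5)·log₂(1/5) = 0.46439
  -P(5)·log₂(P(5)) = -(1/15)·log₂(1/15) = 0.26046
H(P) = 0.41734 + 0.26046 + 0.16356 + 0.46439 + 0.26046 = 1.56621 bits

log₂(5) = 2.32193 bits

D_KL(P||U) = 2.32193 - 1.56621 = 0.75572 ≈ 0.7557 bits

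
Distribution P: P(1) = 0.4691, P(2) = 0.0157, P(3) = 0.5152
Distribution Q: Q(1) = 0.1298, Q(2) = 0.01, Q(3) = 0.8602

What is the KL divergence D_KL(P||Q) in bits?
0.4987 bits

D_KL(P||Q) = Σ P(x) log₂(P(x)/Q(x))

Computing term by term:
  P(1)·log₂(P(1)/Q(1)) = 0.4691·log₂(0.4691/0.1298) = 0.86953
  P(2)·log₂(P(2)/Q(2)) = 0.0157·log₂(0.0157/0.01) = 0.01022
  P(3)·log₂(P(3)/Q(3)) = 0.5152·log₂(0.5152/0.8602) = -0.38101

D_KL(P||Q) = 0.86953 + 0.01022 - 0.38101 = 0.49874 ≈ 0.4987 bits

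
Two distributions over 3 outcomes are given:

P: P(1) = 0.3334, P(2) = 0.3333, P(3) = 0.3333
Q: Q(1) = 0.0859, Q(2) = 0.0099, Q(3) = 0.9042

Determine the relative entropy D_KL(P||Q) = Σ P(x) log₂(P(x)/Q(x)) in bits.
1.8633 bits

D_KL(P||Q) = Σ P(x) log₂(P(x)/Q(x))

Computing term by term:
  P(1)·log₂(P(1)/Q(1)) = 0.3334·log₂(0.3334/0.0859) = 0.65231
  P(2)·log₂(P(2)/Q(2)) = 0.3333·log₂(0.3333/0.0099) = 1.69091
  P(3)·log₂(P(3)/Q(3)) = 0.3333·log₂(0.3333/0.9042) = -0.47989

D_KL(P||Q) = 0.65231 + 1.69091 - 0.47989 = 1.86333 ≈ 1.8633 bits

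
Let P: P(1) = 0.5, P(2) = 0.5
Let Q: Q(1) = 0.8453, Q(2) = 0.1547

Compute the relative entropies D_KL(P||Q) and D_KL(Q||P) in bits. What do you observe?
D_KL(P||Q) = 0.4675 bits, D_KL(Q||P) = 0.3785 bits. The two directions give different values (D_KL(P||Q) exceeds D_KL(Q||P) by 0.0890 bits): KL divergence is asymmetric.

D_KL(P||Q) = Σ P(x) log₂(P(x)/Q(x))

Computing term by term:
  P(1)·log₂(P(1)/Q(1)) = 0.5·log₂(0.5/0.8453) = -0.37877
  P(2)·log₂(P(2)/Q(2)) = 0.5·log₂(0.5/0.1547) = 0.84623

D_KL(P||Q) = -0.37877 + 0.84623 = 0.46746 ≈ 0.4675 bits

D_KL(Q||P) = Σ Q(x) log₂(Q(x)/P(x))

Computing term by term:
  Q(1)·log₂(Q(1)/P(1)) = 0.8453·log₂(0.8453/0.5) = 0.64034
  Q(2)·log₂(Q(2)/P(2)) = 0.1547·log₂(0.1547/0.5) = -0.26182

D_KL(Q||P) = 0.64034 - 0.26182 = 0.37852 ≈ 0.3785 bits

These are NOT equal (difference: 0.0890 bits). KL divergence is asymmetric: D_KL(P||Q) ≠ D_KL(Q||P) in general.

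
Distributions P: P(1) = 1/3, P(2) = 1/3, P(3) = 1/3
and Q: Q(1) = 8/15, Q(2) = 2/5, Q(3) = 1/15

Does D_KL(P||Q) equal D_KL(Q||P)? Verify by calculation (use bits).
D_KL(P||Q) = 0.4603 bits, D_KL(Q||P) = 0.3121 bits. No — D_KL(P||Q) ≠ D_KL(Q||P) for this pair.

D_KL(P||Q) = Σ P(x) log₂(P(x)/Q(x))

Computing term by term:
  P(1)·log₂(P(1)/Q(1)) = (1/3)·log₂((1/3)/(8/15)) = -0.22602
  P(2)·log₂(P(2)/Q(2)) = (1/3)·log₂((1/3)/(2/5)) = -0.08768
  P(3)·log₂(P(3)/Q(3)) = (1/3)·log₂((1/3)/(1/15)) = 0.77398

D_KL(P||Q) = -0.22602 - 0.08768 + 0.77398 = 0.46028 ≈ 0.4603 bits

D_KL(Q||P) = Σ Q(x) log₂(Q(x)/P(x))

Computing term by term:
  Q(1)·log₂(Q(1)/P(1)) = (8/15)·log₂((8/15)/(1/3)) = 0.36164
  Q(2)·log₂(Q(2)/P(2)) = (2/5)·log₂((2/5)/(1/3)) = 0.10521
  Q(3)·log₂(Q(3)/P(3)) = (1/15)·log₂((1/15)/(1/3)) = -0.15480

D_KL(Q||P) = 0.36164 + 0.10521 - 0.15480 = 0.31205 ≈ 0.3121 bits

These are NOT equal (difference: 0.1482 bits). KL divergence is asymmetric: D_KL(P||Q) ≠ D_KL(Q||P) in general.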